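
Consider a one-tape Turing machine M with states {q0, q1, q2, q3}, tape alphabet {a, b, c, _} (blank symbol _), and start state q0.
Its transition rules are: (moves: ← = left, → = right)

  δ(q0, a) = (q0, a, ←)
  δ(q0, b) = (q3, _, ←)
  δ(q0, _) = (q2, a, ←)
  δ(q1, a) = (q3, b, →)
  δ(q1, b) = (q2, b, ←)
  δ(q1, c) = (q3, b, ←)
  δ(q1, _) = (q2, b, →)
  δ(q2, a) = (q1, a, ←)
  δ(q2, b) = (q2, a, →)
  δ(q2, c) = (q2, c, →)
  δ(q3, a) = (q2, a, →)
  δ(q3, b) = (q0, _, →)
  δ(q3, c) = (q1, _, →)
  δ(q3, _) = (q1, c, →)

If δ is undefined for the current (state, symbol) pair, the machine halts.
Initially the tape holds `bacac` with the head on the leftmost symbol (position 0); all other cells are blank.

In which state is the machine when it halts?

q2

q0 | _[b]acac_   read b → write _, move ←, go to q3
q3 | [_]_acac_   read _ → write c, move →, go to q1
q1 | c[_]acac_   read _ → write b, move →, go to q2
q2 | cb[a]cac_   read a → write a, move ←, go to q1
q1 | c[b]acac_   read b → write b, move ←, go to q2
q2 | [c]bacac_   read c → write c, move →, go to q2
q2 | c[b]acac_   read b → write a, move →, go to q2
q2 | ca[a]cac_   read a → write a, move ←, go to q1
q1 | c[a]acac_   read a → write b, move →, go to q3
q3 | cb[a]cac_   read a → write a, move →, go to q2
q2 | cba[c]ac_   read c → write c, move →, go to q2
q2 | cbac[a]c_   read a → write a, move ←, go to q1
q1 | cba[c]ac_   read c → write b, move ←, go to q3
q3 | cb[a]bac_   read a → write a, move →, go to q2
q2 | cba[b]ac_   read b → write a, move →, go to q2
q2 | cbaa[a]c_   read a → write a, move ←, go to q1
q1 | cba[a]ac_   read a → write b, move →, go to q3
q3 | cbab[a]c_   read a → write a, move →, go to q2
q2 | cbaba[c]_   read c → write c, move →, go to q2
q2 | cbabac[_]
No transition is defined for (q2, _); M halts in state q2.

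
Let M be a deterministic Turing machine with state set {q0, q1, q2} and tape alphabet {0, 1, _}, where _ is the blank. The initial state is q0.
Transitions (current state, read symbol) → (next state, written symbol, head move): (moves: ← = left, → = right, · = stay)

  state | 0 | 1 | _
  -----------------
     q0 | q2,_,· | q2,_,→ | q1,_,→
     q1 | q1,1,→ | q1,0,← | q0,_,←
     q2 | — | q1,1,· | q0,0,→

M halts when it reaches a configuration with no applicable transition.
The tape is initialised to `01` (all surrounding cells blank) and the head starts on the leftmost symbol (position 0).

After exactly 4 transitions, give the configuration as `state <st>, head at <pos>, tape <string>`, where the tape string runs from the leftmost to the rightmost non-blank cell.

state q0, head at 3, tape 0_0

state=q0 head=0 tape=[0]1__   (q0,0)→(q2,_,·)
state=q2 head=0 tape=[_]1__   (q2,_)→(q0,0,→)
state=q0 head=1 tape=0[1]__   (q0,1)→(q2,_,→)
state=q2 head=2 tape=0_[_]_   (q2,_)→(q0,0,→)
state=q0 head=3 tape=0_0[_]
After 4 steps: state q0, head at 3, tape 0_0.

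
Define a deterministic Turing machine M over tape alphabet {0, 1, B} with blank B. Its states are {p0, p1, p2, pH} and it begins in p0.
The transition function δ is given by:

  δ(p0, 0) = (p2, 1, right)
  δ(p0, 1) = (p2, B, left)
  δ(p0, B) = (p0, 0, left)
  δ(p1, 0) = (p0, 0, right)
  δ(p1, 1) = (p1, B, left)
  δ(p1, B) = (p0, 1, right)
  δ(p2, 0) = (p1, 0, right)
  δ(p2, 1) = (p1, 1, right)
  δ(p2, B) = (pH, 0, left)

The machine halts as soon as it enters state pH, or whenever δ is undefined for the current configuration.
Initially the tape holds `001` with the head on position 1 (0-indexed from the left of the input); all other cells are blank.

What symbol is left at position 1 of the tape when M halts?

1

p0 | 0[0]1BBB   read 0 → write 1, move right, go to p2
p2 | 01[1]BBB   read 1 → write 1, move right, go to p1
p1 | 011[B]BB   read B → write 1, move right, go to p0
p0 | 0111[B]B   read B → write 0, move left, go to p0
p0 | 011[1]0B   read 1 → write B, move left, go to p2
p2 | 01[1]B0B   read 1 → write 1, move right, go to p1
p1 | 011[B]0B   read B → write 1, move right, go to p0
p0 | 0111[0]B   read 0 → write 1, move right, go to p2
p2 | 01111[B]   read B → write 0, move left, go to pH
pH | 0111[1]0
Cell 1 holds 1 when M halts.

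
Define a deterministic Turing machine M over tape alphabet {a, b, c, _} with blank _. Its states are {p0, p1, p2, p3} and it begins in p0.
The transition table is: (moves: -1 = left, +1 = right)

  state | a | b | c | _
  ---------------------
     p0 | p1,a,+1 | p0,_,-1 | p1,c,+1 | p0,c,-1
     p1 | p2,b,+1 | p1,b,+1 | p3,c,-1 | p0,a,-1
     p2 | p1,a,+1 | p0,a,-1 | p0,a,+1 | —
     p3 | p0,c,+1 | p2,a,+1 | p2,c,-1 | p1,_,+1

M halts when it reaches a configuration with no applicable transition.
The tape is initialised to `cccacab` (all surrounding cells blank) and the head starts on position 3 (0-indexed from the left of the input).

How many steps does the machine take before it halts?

15

p0 | ccc[a]cab__   read a → write a, move +1, go to p1
p1 | ccca[c]ab__   read c → write c, move -1, go to p3
p3 | ccc[a]cab__   read a → write c, move +1, go to p0
p0 | cccc[c]ab__   read c → write c, move +1, go to p1
p1 | ccccc[a]b__   read a → write b, move +1, go to p2
p2 | cccccb[b]__   read b → write a, move -1, go to p0
p0 | ccccc[b]a__   read b → write _, move -1, go to p0
p0 | cccc[c]_a__   read c → write c, move +1, go to p1
p1 | ccccc[_]a__   read _ → write a, move -1, go to p0
p0 | cccc[c]aa__   read c → write c, move +1, go to p1
p1 | ccccc[a]a__   read a → write b, move +1, go to p2
p2 | cccccb[a]__   read a → write a, move +1, go to p1
p1 | cccccba[_]_   read _ → write a, move -1, go to p0
p0 | cccccb[a]a_   read a → write a, move +1, go to p1
p1 | cccccba[a]_   read a → write b, move +1, go to p2
p2 | cccccbab[_]
M halts after 15 transitions.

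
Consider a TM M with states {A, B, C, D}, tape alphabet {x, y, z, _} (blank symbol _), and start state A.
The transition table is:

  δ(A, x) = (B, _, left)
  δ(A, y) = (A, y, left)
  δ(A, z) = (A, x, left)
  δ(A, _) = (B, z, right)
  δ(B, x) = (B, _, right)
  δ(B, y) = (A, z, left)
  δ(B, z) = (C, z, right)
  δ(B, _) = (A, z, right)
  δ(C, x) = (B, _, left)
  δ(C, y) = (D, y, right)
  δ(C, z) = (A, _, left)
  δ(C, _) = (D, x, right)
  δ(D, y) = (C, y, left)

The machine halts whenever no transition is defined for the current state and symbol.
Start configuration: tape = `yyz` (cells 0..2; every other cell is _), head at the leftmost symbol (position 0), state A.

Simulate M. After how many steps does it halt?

8

state=A head=0 tape=__[y]yz   (A,y)→(A,y,left)
state=A head=-1 tape=_[_]yyz   (A,_)→(B,z,right)
state=B head=0 tape=_z[y]yz   (B,y)→(A,z,left)
state=A head=-1 tape=_[z]zyz   (A,z)→(A,x,left)
state=A head=-2 tape=[_]xzyz   (A,_)→(B,z,right)
state=B head=-1 tape=z[x]zyz   (B,x)→(B,_,right)
state=B head=0 tape=z_[z]yz   (B,z)→(C,z,right)
state=C head=1 tape=z_z[y]z   (C,y)→(D,y,right)
state=D head=2 tape=z_zy[z]
M halts after 8 transitions.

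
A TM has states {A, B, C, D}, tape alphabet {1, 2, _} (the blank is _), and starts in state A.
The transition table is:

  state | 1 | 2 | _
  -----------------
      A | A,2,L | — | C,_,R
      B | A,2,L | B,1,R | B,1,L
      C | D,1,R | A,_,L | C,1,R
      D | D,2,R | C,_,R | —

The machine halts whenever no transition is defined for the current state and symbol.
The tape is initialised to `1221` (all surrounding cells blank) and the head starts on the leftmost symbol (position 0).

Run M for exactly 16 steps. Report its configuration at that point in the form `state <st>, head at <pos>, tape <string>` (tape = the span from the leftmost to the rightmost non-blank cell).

A | _[1]221   read 1 → write 2, move L, go to A
A | [_]2221   read _ → write _, move R, go to C
C | _[2]221   read 2 → write _, move L, go to A
A | [_]_221   read _ → write _, move R, go to C
C | _[_]221   read _ → write 1, move R, go to C
C | _1[2]21   read 2 → write _, move L, go to A
A | _[1]_21   read 1 → write 2, move L, go to A
A | [_]2_21   read _ → write _, move R, go to C
C | _[2]_21   read 2 → write _, move L, go to A
A | [_]__21   read _ → write _, move R, go to C
C | _[_]_21   read _ → write 1, move R, go to C
C | _1[_]21   read _ → write 1, move R, go to C
C | _11[2]1   read 2 → write _, move L, go to A
A | _1[1]_1   read 1 → write 2, move L, go to A
A | _[1]2_1   read 1 → write 2, move L, go to A
A | [_]22_1   read _ → write _, move R, go to C
C | _[2]2_1
After 16 steps: state C, head at 0, tape 22_1.

state C, head at 0, tape 22_1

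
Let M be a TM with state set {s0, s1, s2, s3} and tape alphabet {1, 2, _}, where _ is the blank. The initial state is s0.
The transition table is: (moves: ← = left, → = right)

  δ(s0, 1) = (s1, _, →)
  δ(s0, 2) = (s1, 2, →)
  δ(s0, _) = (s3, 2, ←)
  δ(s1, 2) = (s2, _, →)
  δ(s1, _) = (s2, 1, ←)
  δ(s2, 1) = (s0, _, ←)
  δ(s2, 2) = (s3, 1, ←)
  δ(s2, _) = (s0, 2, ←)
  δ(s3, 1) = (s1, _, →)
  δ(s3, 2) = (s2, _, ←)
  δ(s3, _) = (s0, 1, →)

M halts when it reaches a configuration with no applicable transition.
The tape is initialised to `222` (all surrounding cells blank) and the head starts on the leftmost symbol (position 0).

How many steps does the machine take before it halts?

16

state=s0 head=0 tape=[2]22_   (s0,2)→(s1,2,→)
state=s1 head=1 tape=2[2]2_   (s1,2)→(s2,_,→)
state=s2 head=2 tape=2_[2]_   (s2,2)→(s3,1,←)
state=s3 head=1 tape=2[_]1_   (s3,_)→(s0,1,→)
state=s0 head=2 tape=21[1]_   (s0,1)→(s1,_,→)
state=s1 head=3 tape=21_[_]   (s1,_)→(s2,1,←)
state=s2 head=2 tape=21[_]1   (s2,_)→(s0,2,←)
state=s0 head=1 tape=2[1]21   (s0,1)→(s1,_,→)
state=s1 head=2 tape=2_[2]1   (s1,2)→(s2,_,→)
state=s2 head=3 tape=2__[1]   (s2,1)→(s0,_,←)
state=s0 head=2 tape=2_[_]_   (s0,_)→(s3,2,←)
state=s3 head=1 tape=2[_]2_   (s3,_)→(s0,1,→)
state=s0 head=2 tape=21[2]_   (s0,2)→(s1,2,→)
state=s1 head=3 tape=212[_]   (s1,_)→(s2,1,←)
state=s2 head=2 tape=21[2]1   (s2,2)→(s3,1,←)
state=s3 head=1 tape=2[1]11   (s3,1)→(s1,_,→)
state=s1 head=2 tape=2_[1]1
M halts after 16 transitions.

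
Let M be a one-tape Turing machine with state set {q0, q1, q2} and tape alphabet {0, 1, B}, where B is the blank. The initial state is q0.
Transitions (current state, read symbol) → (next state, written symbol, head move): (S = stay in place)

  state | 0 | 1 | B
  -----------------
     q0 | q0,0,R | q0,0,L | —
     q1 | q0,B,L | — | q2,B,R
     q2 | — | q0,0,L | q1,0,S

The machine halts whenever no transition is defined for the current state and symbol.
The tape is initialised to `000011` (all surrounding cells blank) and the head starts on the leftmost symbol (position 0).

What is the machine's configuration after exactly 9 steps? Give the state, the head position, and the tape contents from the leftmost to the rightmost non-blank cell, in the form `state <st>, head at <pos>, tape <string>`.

state q0, head at 5, tape 000000

q0 | [0]00011   read 0 → write 0, move R, go to q0
q0 | 0[0]0011   read 0 → write 0, move R, go to q0
q0 | 00[0]011   read 0 → write 0, move R, go to q0
q0 | 000[0]11   read 0 → write 0, move R, go to q0
q0 | 0000[1]1   read 1 → write 0, move L, go to q0
q0 | 000[0]01   read 0 → write 0, move R, go to q0
q0 | 0000[0]1   read 0 → write 0, move R, go to q0
q0 | 00000[1]   read 1 → write 0, move L, go to q0
q0 | 0000[0]0   read 0 → write 0, move R, go to q0
q0 | 00000[0]
After 9 steps: state q0, head at 5, tape 000000.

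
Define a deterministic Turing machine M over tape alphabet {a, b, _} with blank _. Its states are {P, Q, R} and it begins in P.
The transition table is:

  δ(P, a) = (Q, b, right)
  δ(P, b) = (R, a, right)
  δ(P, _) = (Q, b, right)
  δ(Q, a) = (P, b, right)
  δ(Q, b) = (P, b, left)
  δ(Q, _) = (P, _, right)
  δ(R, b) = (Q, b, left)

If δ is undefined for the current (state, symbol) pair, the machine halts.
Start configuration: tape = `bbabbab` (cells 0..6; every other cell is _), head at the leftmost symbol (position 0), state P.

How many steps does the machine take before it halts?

state=P head=0 tape=[b]babbab   (P,b)→(R,a,right)
state=R head=1 tape=a[b]abbab   (R,b)→(Q,b,left)
state=Q head=0 tape=[a]babbab   (Q,a)→(P,b,right)
state=P head=1 tape=b[b]abbab   (P,b)→(R,a,right)
state=R head=2 tape=ba[a]bbab
M halts after 4 transitions.

4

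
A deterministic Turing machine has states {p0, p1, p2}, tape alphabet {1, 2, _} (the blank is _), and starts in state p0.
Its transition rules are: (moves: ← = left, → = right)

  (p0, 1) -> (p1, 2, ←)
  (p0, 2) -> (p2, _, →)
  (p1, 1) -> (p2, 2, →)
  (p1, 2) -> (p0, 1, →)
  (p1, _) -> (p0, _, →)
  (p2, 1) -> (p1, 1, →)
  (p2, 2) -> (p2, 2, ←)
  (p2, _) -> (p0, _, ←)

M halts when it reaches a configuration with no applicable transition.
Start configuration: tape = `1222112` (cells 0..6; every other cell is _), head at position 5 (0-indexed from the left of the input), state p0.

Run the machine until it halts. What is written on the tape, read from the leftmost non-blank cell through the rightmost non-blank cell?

22_2222

state=p0 head=5 tape=__12221[1]2   (p0,1)→(p1,2,←)
state=p1 head=4 tape=__1222[1]22   (p1,1)→(p2,2,→)
state=p2 head=5 tape=__12222[2]2   (p2,2)→(p2,2,←)
state=p2 head=4 tape=__1222[2]22   (p2,2)→(p2,2,←)
state=p2 head=3 tape=__122[2]222   (p2,2)→(p2,2,←)
state=p2 head=2 tape=__12[2]2222   (p2,2)→(p2,2,←)
state=p2 head=1 tape=__1[2]22222   (p2,2)→(p2,2,←)
state=p2 head=0 tape=__[1]222222   (p2,1)→(p1,1,→)
state=p1 head=1 tape=__1[2]22222   (p1,2)→(p0,1,→)
state=p0 head=2 tape=__11[2]2222   (p0,2)→(p2,_,→)
state=p2 head=3 tape=__11_[2]222   (p2,2)→(p2,2,←)
state=p2 head=2 tape=__11[_]2222   (p2,_)→(p0,_,←)
state=p0 head=1 tape=__1[1]_2222   (p0,1)→(p1,2,←)
state=p1 head=0 tape=__[1]2_2222   (p1,1)→(p2,2,→)
state=p2 head=1 tape=__2[2]_2222   (p2,2)→(p2,2,←)
state=p2 head=0 tape=__[2]2_2222   (p2,2)→(p2,2,←)
state=p2 head=-1 tape=_[_]22_2222   (p2,_)→(p0,_,←)
state=p0 head=-2 tape=[_]_22_2222
The non-blank tape span at halt is 22_2222.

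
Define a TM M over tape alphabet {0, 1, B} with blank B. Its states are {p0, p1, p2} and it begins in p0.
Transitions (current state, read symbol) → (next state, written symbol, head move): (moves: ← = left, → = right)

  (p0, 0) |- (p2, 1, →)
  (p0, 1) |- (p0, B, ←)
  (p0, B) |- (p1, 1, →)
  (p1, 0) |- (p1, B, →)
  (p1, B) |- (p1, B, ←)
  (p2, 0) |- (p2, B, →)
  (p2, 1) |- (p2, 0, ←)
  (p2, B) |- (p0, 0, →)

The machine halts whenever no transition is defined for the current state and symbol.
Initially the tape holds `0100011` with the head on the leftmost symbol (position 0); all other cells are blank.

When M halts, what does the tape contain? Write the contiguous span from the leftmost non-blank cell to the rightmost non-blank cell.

01BBBBBB01

state=p0 head=0 tape=B[0]100011BBB   (p0,0)→(p2,1,→)
state=p2 head=1 tape=B1[1]00011BBB   (p2,1)→(p2,0,←)
state=p2 head=0 tape=B[1]000011BBB   (p2,1)→(p2,0,←)
state=p2 head=-1 tape=[B]0000011BBB   (p2,B)→(p0,0,→)
state=p0 head=0 tape=0[0]000011BBB   (p0,0)→(p2,1,→)
state=p2 head=1 tape=01[0]00011BBB   (p2,0)→(p2,B,→)
state=p2 head=2 tape=01B[0]0011BBB   (p2,0)→(p2,B,→)
state=p2 head=3 tape=01BB[0]011BBB   (p2,0)→(p2,B,→)
state=p2 head=4 tape=01BBB[0]11BBB   (p2,0)→(p2,B,→)
state=p2 head=5 tape=01BBBB[1]1BBB   (p2,1)→(p2,0,←)
state=p2 head=4 tape=01BBB[B]01BBB   (p2,B)→(p0,0,→)
state=p0 head=5 tape=01BBB0[0]1BBB   (p0,0)→(p2,1,→)
state=p2 head=6 tape=01BBB01[1]BBB   (p2,1)→(p2,0,←)
state=p2 head=5 tape=01BBB0[1]0BBB   (p2,1)→(p2,0,←)
state=p2 head=4 tape=01BBB[0]00BBB   (p2,0)→(p2,B,→)
state=p2 head=5 tape=01BBBB[0]0BBB   (p2,0)→(p2,B,→)
state=p2 head=6 tape=01BBBBB[0]BBB   (p2,0)→(p2,B,→)
state=p2 head=7 tape=01BBBBBB[B]BB   (p2,B)→(p0,0,→)
state=p0 head=8 tape=01BBBBBB0[B]B   (p0,B)→(p1,1,→)
state=p1 head=9 tape=01BBBBBB01[B]   (p1,B)→(p1,B,←)
state=p1 head=8 tape=01BBBBBB0[1]B
The non-blank tape span at halt is 01BBBBBB01.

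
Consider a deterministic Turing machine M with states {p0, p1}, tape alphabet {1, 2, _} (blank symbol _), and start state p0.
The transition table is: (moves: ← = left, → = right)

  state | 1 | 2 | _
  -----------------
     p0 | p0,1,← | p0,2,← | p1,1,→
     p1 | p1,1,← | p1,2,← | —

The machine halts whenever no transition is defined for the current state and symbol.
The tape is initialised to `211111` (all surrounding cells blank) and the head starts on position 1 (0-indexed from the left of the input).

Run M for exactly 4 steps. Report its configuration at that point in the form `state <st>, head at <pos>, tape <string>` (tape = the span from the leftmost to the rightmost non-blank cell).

state p1, head at -1, tape 1211111

state=p0 head=1 tape=_2[1]1111   (p0,1)→(p0,1,←)
state=p0 head=0 tape=_[2]11111   (p0,2)→(p0,2,←)
state=p0 head=-1 tape=[_]211111   (p0,_)→(p1,1,→)
state=p1 head=0 tape=1[2]11111   (p1,2)→(p1,2,←)
state=p1 head=-1 tape=[1]211111
After 4 steps: state p1, head at -1, tape 1211111.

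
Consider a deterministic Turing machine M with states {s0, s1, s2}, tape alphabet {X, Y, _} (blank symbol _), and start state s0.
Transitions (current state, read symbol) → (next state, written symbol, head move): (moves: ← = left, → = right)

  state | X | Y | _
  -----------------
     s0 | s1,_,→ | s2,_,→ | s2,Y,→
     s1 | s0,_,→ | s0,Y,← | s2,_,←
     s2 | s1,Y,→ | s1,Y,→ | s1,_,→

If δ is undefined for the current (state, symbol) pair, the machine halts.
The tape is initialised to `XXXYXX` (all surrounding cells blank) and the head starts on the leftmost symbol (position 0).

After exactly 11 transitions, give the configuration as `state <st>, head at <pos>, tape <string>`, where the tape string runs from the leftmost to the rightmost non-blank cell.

s0 | [X]XXYXX_   read X → write _, move →, go to s1
s1 | _[X]XYXX_   read X → write _, move →, go to s0
s0 | __[X]YXX_   read X → write _, move →, go to s1
s1 | ___[Y]XX_   read Y → write Y, move ←, go to s0
s0 | __[_]YXX_   read _ → write Y, move →, go to s2
s2 | __Y[Y]XX_   read Y → write Y, move →, go to s1
s1 | __YY[X]X_   read X → write _, move →, go to s0
s0 | __YY_[X]_   read X → write _, move →, go to s1
s1 | __YY__[_]   read _ → write _, move ←, go to s2
s2 | __YY_[_]_   read _ → write _, move →, go to s1
s1 | __YY__[_]   read _ → write _, move ←, go to s2
s2 | __YY_[_]_
After 11 steps: state s2, head at 5, tape YY.

state s2, head at 5, tape YY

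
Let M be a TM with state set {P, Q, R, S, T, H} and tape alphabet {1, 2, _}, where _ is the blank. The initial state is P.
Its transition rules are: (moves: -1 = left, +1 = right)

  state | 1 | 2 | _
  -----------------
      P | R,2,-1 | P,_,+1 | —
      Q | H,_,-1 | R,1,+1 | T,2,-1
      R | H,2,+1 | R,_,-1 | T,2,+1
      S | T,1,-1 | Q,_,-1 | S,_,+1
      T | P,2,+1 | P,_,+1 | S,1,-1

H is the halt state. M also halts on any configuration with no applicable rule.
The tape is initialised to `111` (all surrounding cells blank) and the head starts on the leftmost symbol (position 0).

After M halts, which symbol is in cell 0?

state=P head=0 tape=_[1]11_   (P,1)→(R,2,-1)
state=R head=-1 tape=[_]211_   (R,_)→(T,2,+1)
state=T head=0 tape=2[2]11_   (T,2)→(P,_,+1)
state=P head=1 tape=2_[1]1_   (P,1)→(R,2,-1)
state=R head=0 tape=2[_]21_   (R,_)→(T,2,+1)
state=T head=1 tape=22[2]1_   (T,2)→(P,_,+1)
state=P head=2 tape=22_[1]_   (P,1)→(R,2,-1)
state=R head=1 tape=22[_]2_   (R,_)→(T,2,+1)
state=T head=2 tape=222[2]_   (T,2)→(P,_,+1)
state=P head=3 tape=222_[_]
Cell 0 holds 2 when M halts.

2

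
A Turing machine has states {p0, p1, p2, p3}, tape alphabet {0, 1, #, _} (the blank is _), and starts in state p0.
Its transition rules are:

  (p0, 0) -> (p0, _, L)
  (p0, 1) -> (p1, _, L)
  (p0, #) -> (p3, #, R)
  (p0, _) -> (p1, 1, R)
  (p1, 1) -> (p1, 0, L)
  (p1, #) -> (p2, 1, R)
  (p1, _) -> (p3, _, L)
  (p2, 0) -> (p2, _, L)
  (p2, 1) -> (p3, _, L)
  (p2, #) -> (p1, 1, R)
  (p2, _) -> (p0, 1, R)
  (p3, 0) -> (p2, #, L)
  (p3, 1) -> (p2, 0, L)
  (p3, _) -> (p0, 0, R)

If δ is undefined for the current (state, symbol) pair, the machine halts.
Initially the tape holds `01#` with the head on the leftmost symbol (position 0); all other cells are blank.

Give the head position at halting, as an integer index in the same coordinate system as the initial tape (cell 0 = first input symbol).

state=p0 head=0 tape=_____[0]1#   (p0,0)→(p0,_,L)
state=p0 head=-1 tape=____[_]_1#   (p0,_)→(p1,1,R)
state=p1 head=0 tape=____1[_]1#   (p1,_)→(p3,_,L)
state=p3 head=-1 tape=____[1]_1#   (p3,1)→(p2,0,L)
state=p2 head=-2 tape=___[_]0_1#   (p2,_)→(p0,1,R)
state=p0 head=-1 tape=___1[0]_1#   (p0,0)→(p0,_,L)
state=p0 head=-2 tape=___[1]__1#   (p0,1)→(p1,_,L)
state=p1 head=-3 tape=__[_]___1#   (p1,_)→(p3,_,L)
state=p3 head=-4 tape=_[_]____1#   (p3,_)→(p0,0,R)
state=p0 head=-3 tape=_0[_]___1#   (p0,_)→(p1,1,R)
state=p1 head=-2 tape=_01[_]__1#   (p1,_)→(p3,_,L)
state=p3 head=-3 tape=_0[1]___1#   (p3,1)→(p2,0,L)
state=p2 head=-4 tape=_[0]0___1#   (p2,0)→(p2,_,L)
state=p2 head=-5 tape=[_]_0___1#   (p2,_)→(p0,1,R)
state=p0 head=-4 tape=1[_]0___1#   (p0,_)→(p1,1,R)
state=p1 head=-3 tape=11[0]___1#
At halt the head is at cell -3.

-3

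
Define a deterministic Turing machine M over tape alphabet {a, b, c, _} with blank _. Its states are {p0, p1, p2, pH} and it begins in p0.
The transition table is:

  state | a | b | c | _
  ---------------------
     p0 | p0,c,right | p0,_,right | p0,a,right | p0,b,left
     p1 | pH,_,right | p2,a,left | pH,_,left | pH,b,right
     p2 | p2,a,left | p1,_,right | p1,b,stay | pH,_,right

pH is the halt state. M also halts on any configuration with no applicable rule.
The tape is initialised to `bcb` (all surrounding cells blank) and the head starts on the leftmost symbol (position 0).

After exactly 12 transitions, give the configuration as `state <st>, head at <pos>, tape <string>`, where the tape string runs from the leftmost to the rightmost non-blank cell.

state=p0 head=0 tape=[b]cb__   (p0,b)→(p0,_,right)
state=p0 head=1 tape=_[c]b__   (p0,c)→(p0,a,right)
state=p0 head=2 tape=_a[b]__   (p0,b)→(p0,_,right)
state=p0 head=3 tape=_a_[_]_   (p0,_)→(p0,b,left)
state=p0 head=2 tape=_a[_]b_   (p0,_)→(p0,b,left)
state=p0 head=1 tape=_[a]bb_   (p0,a)→(p0,c,right)
state=p0 head=2 tape=_c[b]b_   (p0,b)→(p0,_,right)
state=p0 head=3 tape=_c_[b]_   (p0,b)→(p0,_,right)
state=p0 head=4 tape=_c__[_]   (p0,_)→(p0,b,left)
state=p0 head=3 tape=_c_[_]b   (p0,_)→(p0,b,left)
state=p0 head=2 tape=_c[_]bb   (p0,_)→(p0,b,left)
state=p0 head=1 tape=_[c]bbb   (p0,c)→(p0,a,right)
state=p0 head=2 tape=_a[b]bb
After 12 steps: state p0, head at 2, tape abbb.

state p0, head at 2, tape abbb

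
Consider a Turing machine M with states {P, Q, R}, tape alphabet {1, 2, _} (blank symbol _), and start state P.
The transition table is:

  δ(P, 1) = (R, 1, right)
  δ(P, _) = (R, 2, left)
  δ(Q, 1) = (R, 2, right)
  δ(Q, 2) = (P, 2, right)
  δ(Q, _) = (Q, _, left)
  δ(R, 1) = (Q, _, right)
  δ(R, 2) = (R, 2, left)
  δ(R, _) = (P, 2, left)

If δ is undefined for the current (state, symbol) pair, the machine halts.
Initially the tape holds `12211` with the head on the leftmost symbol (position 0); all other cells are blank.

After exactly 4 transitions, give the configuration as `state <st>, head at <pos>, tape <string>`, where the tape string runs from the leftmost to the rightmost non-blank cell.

P | [1]2211   read 1 → write 1, move right, go to R
R | 1[2]211   read 2 → write 2, move left, go to R
R | [1]2211   read 1 → write _, move right, go to Q
Q | _[2]211   read 2 → write 2, move right, go to P
P | _2[2]11
After 4 steps: state P, head at 2, tape 2211.

state P, head at 2, tape 2211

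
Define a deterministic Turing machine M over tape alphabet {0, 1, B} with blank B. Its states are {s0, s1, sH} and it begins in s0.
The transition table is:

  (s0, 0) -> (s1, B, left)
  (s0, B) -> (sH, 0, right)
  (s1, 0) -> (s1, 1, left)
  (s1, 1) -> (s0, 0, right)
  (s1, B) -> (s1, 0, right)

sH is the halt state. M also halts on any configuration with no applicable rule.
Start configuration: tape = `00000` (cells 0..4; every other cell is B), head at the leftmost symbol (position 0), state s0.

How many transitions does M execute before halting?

8

state=s0 head=0 tape=BB[0]0000   (s0,0)→(s1,B,left)
state=s1 head=-1 tape=B[B]B0000   (s1,B)→(s1,0,right)
state=s1 head=0 tape=B0[B]0000   (s1,B)→(s1,0,right)
state=s1 head=1 tape=B00[0]000   (s1,0)→(s1,1,left)
state=s1 head=0 tape=B0[0]1000   (s1,0)→(s1,1,left)
state=s1 head=-1 tape=B[0]11000   (s1,0)→(s1,1,left)
state=s1 head=-2 tape=[B]111000   (s1,B)→(s1,0,right)
state=s1 head=-1 tape=0[1]11000   (s1,1)→(s0,0,right)
state=s0 head=0 tape=00[1]1000
M halts after 8 transitions.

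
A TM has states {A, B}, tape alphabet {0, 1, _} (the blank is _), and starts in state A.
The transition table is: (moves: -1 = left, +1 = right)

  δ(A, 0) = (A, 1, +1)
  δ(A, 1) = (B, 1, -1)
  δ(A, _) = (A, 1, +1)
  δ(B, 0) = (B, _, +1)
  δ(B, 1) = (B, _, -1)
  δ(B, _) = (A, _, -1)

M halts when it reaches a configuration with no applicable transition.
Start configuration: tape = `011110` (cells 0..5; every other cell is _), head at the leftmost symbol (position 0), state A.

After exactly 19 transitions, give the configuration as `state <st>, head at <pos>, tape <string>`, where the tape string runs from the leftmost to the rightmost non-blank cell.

state B, head at -1, tape 1111_11110

state=A head=0 tape=____[0]11110   (A,0)→(A,1,+1)
state=A head=1 tape=____1[1]1110   (A,1)→(B,1,-1)
state=B head=0 tape=____[1]11110   (B,1)→(B,_,-1)
state=B head=-1 tape=___[_]_11110   (B,_)→(A,_,-1)
state=A head=-2 tape=__[_]__11110   (A,_)→(A,1,+1)
state=A head=-1 tape=__1[_]_11110   (A,_)→(A,1,+1)
state=A head=0 tape=__11[_]11110   (A,_)→(A,1,+1)
state=A head=1 tape=__111[1]1110   (A,1)→(B,1,-1)
state=B head=0 tape=__11[1]11110   (B,1)→(B,_,-1)
state=B head=-1 tape=__1[1]_11110   (B,1)→(B,_,-1)
state=B head=-2 tape=__[1]__11110   (B,1)→(B,_,-1)
state=B head=-3 tape=_[_]___11110   (B,_)→(A,_,-1)
state=A head=-4 tape=[_]____11110   (A,_)→(A,1,+1)
state=A head=-3 tape=1[_]___11110   (A,_)→(A,1,+1)
state=A head=-2 tape=11[_]__11110   (A,_)→(A,1,+1)
state=A head=-1 tape=111[_]_11110   (A,_)→(A,1,+1)
state=A head=0 tape=1111[_]11110   (A,_)→(A,1,+1)
state=A head=1 tape=11111[1]1110   (A,1)→(B,1,-1)
state=B head=0 tape=1111[1]11110   (B,1)→(B,_,-1)
state=B head=-1 tape=111[1]_11110
After 19 steps: state B, head at -1, tape 1111_11110.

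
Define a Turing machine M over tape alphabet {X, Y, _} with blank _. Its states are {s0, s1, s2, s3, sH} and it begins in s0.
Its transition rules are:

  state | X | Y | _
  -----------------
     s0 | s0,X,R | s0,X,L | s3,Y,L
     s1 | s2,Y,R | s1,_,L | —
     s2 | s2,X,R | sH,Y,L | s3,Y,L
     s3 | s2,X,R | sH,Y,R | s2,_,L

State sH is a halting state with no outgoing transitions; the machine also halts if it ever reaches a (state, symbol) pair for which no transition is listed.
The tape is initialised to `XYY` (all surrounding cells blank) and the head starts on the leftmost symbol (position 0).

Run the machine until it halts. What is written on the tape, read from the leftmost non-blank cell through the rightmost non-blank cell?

XXXY

state=s0 head=0 tape=[X]YY_   (s0,X)→(s0,X,R)
state=s0 head=1 tape=X[Y]Y_   (s0,Y)→(s0,X,L)
state=s0 head=0 tape=[X]XY_   (s0,X)→(s0,X,R)
state=s0 head=1 tape=X[X]Y_   (s0,X)→(s0,X,R)
state=s0 head=2 tape=XX[Y]_   (s0,Y)→(s0,X,L)
state=s0 head=1 tape=X[X]X_   (s0,X)→(s0,X,R)
state=s0 head=2 tape=XX[X]_   (s0,X)→(s0,X,R)
state=s0 head=3 tape=XXX[_]   (s0,_)→(s3,Y,L)
state=s3 head=2 tape=XX[X]Y   (s3,X)→(s2,X,R)
state=s2 head=3 tape=XXX[Y]   (s2,Y)→(sH,Y,L)
state=sH head=2 tape=XX[X]Y
The non-blank tape span at halt is XXXY.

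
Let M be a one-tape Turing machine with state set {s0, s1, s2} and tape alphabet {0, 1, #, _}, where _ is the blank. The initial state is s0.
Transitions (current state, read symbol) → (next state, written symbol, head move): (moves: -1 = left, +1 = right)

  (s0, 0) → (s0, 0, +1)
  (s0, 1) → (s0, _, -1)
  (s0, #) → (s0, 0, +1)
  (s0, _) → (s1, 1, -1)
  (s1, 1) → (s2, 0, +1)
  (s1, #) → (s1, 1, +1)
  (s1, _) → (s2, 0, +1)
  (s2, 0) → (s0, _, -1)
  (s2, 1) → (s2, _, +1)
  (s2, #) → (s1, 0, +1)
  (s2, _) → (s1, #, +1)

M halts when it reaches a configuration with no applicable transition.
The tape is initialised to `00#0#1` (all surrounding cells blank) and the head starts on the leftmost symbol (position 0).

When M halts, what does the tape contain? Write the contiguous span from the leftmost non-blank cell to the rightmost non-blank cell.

000001

s0 | [0]0#0#1   read 0 → write 0, move +1, go to s0
s0 | 0[0]#0#1   read 0 → write 0, move +1, go to s0
s0 | 00[#]0#1   read # → write 0, move +1, go to s0
s0 | 000[0]#1   read 0 → write 0, move +1, go to s0
s0 | 0000[#]1   read # → write 0, move +1, go to s0
s0 | 00000[1]   read 1 → write _, move -1, go to s0
s0 | 0000[0]_   read 0 → write 0, move +1, go to s0
s0 | 00000[_]   read _ → write 1, move -1, go to s1
s1 | 0000[0]1
The non-blank tape span at halt is 000001.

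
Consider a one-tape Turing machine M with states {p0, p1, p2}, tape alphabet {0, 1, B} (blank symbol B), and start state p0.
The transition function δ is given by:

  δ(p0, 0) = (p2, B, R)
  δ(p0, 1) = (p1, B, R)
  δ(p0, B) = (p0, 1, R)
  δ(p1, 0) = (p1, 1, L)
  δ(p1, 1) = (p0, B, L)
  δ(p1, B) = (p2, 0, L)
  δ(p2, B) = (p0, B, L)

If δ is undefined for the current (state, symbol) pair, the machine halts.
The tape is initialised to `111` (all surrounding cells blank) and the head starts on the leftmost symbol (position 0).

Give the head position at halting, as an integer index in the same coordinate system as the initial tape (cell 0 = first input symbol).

2

state=p0 head=0 tape=B[1]11B   (p0,1)→(p1,B,R)
state=p1 head=1 tape=BB[1]1B   (p1,1)→(p0,B,L)
state=p0 head=0 tape=B[B]B1B   (p0,B)→(p0,1,R)
state=p0 head=1 tape=B1[B]1B   (p0,B)→(p0,1,R)
state=p0 head=2 tape=B11[1]B   (p0,1)→(p1,B,R)
state=p1 head=3 tape=B11B[B]   (p1,B)→(p2,0,L)
state=p2 head=2 tape=B11[B]0   (p2,B)→(p0,B,L)
state=p0 head=1 tape=B1[1]B0   (p0,1)→(p1,B,R)
state=p1 head=2 tape=B1B[B]0   (p1,B)→(p2,0,L)
state=p2 head=1 tape=B1[B]00   (p2,B)→(p0,B,L)
state=p0 head=0 tape=B[1]B00   (p0,1)→(p1,B,R)
state=p1 head=1 tape=BB[B]00   (p1,B)→(p2,0,L)
state=p2 head=0 tape=B[B]000   (p2,B)→(p0,B,L)
state=p0 head=-1 tape=[B]B000   (p0,B)→(p0,1,R)
state=p0 head=0 tape=1[B]000   (p0,B)→(p0,1,R)
state=p0 head=1 tape=11[0]00   (p0,0)→(p2,B,R)
state=p2 head=2 tape=11B[0]0
At halt the head is at cell 2.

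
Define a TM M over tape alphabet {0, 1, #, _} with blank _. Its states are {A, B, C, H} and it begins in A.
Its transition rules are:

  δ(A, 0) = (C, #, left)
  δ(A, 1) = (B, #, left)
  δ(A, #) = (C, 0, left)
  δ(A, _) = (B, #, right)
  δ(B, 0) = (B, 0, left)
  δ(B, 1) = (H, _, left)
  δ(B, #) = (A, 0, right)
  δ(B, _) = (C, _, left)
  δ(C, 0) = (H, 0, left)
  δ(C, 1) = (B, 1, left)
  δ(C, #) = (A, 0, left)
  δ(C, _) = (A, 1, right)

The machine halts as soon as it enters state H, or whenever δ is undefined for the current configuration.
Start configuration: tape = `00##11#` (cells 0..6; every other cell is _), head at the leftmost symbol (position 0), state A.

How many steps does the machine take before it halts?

8

state=A head=0 tape=___[0]0##11#   (A,0)→(C,#,left)
state=C head=-1 tape=__[_]#0##11#   (C,_)→(A,1,right)
state=A head=0 tape=__1[#]0##11#   (A,#)→(C,0,left)
state=C head=-1 tape=__[1]00##11#   (C,1)→(B,1,left)
state=B head=-2 tape=_[_]100##11#   (B,_)→(C,_,left)
state=C head=-3 tape=[_]_100##11#   (C,_)→(A,1,right)
state=A head=-2 tape=1[_]100##11#   (A,_)→(B,#,right)
state=B head=-1 tape=1#[1]00##11#   (B,1)→(H,_,left)
state=H head=-2 tape=1[#]_00##11#
M halts after 8 transitions.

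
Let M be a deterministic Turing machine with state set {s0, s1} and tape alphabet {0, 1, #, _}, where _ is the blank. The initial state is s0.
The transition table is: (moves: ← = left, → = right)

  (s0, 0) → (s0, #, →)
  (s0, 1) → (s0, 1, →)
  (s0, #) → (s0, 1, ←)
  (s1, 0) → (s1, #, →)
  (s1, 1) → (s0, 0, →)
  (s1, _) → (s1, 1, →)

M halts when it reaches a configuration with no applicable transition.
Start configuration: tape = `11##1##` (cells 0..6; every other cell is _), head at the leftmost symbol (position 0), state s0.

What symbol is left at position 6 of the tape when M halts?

1

state=s0 head=0 tape=[1]1##1##_   (s0,1)→(s0,1,→)
state=s0 head=1 tape=1[1]##1##_   (s0,1)→(s0,1,→)
state=s0 head=2 tape=11[#]#1##_   (s0,#)→(s0,1,←)
state=s0 head=1 tape=1[1]1#1##_   (s0,1)→(s0,1,→)
state=s0 head=2 tape=11[1]#1##_   (s0,1)→(s0,1,→)
state=s0 head=3 tape=111[#]1##_   (s0,#)→(s0,1,←)
state=s0 head=2 tape=11[1]11##_   (s0,1)→(s0,1,→)
state=s0 head=3 tape=111[1]1##_   (s0,1)→(s0,1,→)
state=s0 head=4 tape=1111[1]##_   (s0,1)→(s0,1,→)
state=s0 head=5 tape=11111[#]#_   (s0,#)→(s0,1,←)
state=s0 head=4 tape=1111[1]1#_   (s0,1)→(s0,1,→)
state=s0 head=5 tape=11111[1]#_   (s0,1)→(s0,1,→)
state=s0 head=6 tape=111111[#]_   (s0,#)→(s0,1,←)
state=s0 head=5 tape=11111[1]1_   (s0,1)→(s0,1,→)
state=s0 head=6 tape=111111[1]_   (s0,1)→(s0,1,→)
state=s0 head=7 tape=1111111[_]
Cell 6 holds 1 when M halts.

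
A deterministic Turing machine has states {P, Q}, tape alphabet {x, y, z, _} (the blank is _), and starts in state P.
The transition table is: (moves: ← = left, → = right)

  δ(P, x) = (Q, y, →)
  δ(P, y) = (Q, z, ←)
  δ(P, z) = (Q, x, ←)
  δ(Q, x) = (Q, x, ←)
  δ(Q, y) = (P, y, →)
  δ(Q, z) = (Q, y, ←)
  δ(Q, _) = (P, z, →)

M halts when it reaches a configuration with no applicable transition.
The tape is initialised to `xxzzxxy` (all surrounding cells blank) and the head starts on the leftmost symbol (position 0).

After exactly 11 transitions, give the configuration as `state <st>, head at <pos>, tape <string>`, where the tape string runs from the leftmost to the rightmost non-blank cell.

state Q, head at 3, tape yyyzxxy

state=P head=0 tape=[x]xzzxxy   (P,x)→(Q,y,→)
state=Q head=1 tape=y[x]zzxxy   (Q,x)→(Q,x,←)
state=Q head=0 tape=[y]xzzxxy   (Q,y)→(P,y,→)
state=P head=1 tape=y[x]zzxxy   (P,x)→(Q,y,→)
state=Q head=2 tape=yy[z]zxxy   (Q,z)→(Q,y,←)
state=Q head=1 tape=y[y]yzxxy   (Q,y)→(P,y,→)
state=P head=2 tape=yy[y]zxxy   (P,y)→(Q,z,←)
state=Q head=1 tape=y[y]zzxxy   (Q,y)→(P,y,→)
state=P head=2 tape=yy[z]zxxy   (P,z)→(Q,x,←)
state=Q head=1 tape=y[y]xzxxy   (Q,y)→(P,y,→)
state=P head=2 tape=yy[x]zxxy   (P,x)→(Q,y,→)
state=Q head=3 tape=yyy[z]xxy
After 11 steps: state Q, head at 3, tape yyyzxxy.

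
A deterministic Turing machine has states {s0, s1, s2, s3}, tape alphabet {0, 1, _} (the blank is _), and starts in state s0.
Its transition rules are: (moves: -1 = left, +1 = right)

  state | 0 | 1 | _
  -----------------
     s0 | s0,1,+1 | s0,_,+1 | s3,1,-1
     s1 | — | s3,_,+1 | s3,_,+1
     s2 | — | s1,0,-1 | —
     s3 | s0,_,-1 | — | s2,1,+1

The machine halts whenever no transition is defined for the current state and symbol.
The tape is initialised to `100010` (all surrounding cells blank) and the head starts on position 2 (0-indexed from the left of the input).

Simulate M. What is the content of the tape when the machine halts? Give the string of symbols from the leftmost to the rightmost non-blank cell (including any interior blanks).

1011_11

state=s0 head=2 tape=10[0]010_   (s0,0)→(s0,1,+1)
state=s0 head=3 tape=101[0]10_   (s0,0)→(s0,1,+1)
state=s0 head=4 tape=1011[1]0_   (s0,1)→(s0,_,+1)
state=s0 head=5 tape=1011_[0]_   (s0,0)→(s0,1,+1)
state=s0 head=6 tape=1011_1[_]   (s0,_)→(s3,1,-1)
state=s3 head=5 tape=1011_[1]1
The non-blank tape span at halt is 1011_11.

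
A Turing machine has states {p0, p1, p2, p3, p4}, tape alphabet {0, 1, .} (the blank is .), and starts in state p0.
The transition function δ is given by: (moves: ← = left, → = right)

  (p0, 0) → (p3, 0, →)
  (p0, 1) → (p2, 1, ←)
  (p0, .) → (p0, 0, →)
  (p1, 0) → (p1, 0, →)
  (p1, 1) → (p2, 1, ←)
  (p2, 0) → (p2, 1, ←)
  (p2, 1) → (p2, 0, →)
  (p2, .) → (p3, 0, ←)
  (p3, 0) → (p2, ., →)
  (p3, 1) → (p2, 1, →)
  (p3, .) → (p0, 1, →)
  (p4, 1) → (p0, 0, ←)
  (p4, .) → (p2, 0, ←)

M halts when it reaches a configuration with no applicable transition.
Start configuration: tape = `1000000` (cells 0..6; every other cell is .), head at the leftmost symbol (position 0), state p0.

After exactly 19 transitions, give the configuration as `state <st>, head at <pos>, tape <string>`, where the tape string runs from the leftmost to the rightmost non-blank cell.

state=p0 head=0 tape=..[1]000000   (p0,1)→(p2,1,←)
state=p2 head=-1 tape=.[.]1000000   (p2,.)→(p3,0,←)
state=p3 head=-2 tape=[.]01000000   (p3,.)→(p0,1,→)
state=p0 head=-1 tape=1[0]1000000   (p0,0)→(p3,0,→)
state=p3 head=0 tape=10[1]000000   (p3,1)→(p2,1,→)
state=p2 head=1 tape=101[0]00000   (p2,0)→(p2,1,←)
state=p2 head=0 tape=10[1]100000   (p2,1)→(p2,0,→)
state=p2 head=1 tape=100[1]00000   (p2,1)→(p2,0,→)
state=p2 head=2 tape=1000[0]0000   (p2,0)→(p2,1,←)
state=p2 head=1 tape=100[0]10000   (p2,0)→(p2,1,←)
state=p2 head=0 tape=10[0]110000   (p2,0)→(p2,1,←)
state=p2 head=-1 tape=1[0]1110000   (p2,0)→(p2,1,←)
state=p2 head=-2 tape=[1]11110000   (p2,1)→(p2,0,→)
state=p2 head=-1 tape=0[1]1110000   (p2,1)→(p2,0,→)
state=p2 head=0 tape=00[1]110000   (p2,1)→(p2,0,→)
state=p2 head=1 tape=000[1]10000   (p2,1)→(p2,0,→)
state=p2 head=2 tape=0000[1]0000   (p2,1)→(p2,0,→)
state=p2 head=3 tape=00000[0]000   (p2,0)→(p2,1,←)
state=p2 head=2 tape=0000[0]1000   (p2,0)→(p2,1,←)
state=p2 head=1 tape=000[0]11000
After 19 steps: state p2, head at 1, tape 000011000.

state p2, head at 1, tape 000011000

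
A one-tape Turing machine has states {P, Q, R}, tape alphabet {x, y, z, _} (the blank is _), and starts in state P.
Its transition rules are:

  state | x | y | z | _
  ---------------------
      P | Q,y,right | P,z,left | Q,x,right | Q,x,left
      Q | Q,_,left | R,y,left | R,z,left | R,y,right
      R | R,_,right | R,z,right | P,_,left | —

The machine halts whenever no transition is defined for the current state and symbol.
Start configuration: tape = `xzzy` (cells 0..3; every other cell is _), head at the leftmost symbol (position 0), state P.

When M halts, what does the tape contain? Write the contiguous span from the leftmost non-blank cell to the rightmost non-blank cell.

xy_y

state=P head=0 tape=[x]zzy   (P,x)→(Q,y,right)
state=Q head=1 tape=y[z]zy   (Q,z)→(R,z,left)
state=R head=0 tape=[y]zzy   (R,y)→(R,z,right)
state=R head=1 tape=z[z]zy   (R,z)→(P,_,left)
state=P head=0 tape=[z]_zy   (P,z)→(Q,x,right)
state=Q head=1 tape=x[_]zy   (Q,_)→(R,y,right)
state=R head=2 tape=xy[z]y   (R,z)→(P,_,left)
state=P head=1 tape=x[y]_y   (P,y)→(P,z,left)
state=P head=0 tape=[x]z_y   (P,x)→(Q,y,right)
state=Q head=1 tape=y[z]_y   (Q,z)→(R,z,left)
state=R head=0 tape=[y]z_y   (R,y)→(R,z,right)
state=R head=1 tape=z[z]_y   (R,z)→(P,_,left)
state=P head=0 tape=[z]__y   (P,z)→(Q,x,right)
state=Q head=1 tape=x[_]_y   (Q,_)→(R,y,right)
state=R head=2 tape=xy[_]y
The non-blank tape span at halt is xy_y.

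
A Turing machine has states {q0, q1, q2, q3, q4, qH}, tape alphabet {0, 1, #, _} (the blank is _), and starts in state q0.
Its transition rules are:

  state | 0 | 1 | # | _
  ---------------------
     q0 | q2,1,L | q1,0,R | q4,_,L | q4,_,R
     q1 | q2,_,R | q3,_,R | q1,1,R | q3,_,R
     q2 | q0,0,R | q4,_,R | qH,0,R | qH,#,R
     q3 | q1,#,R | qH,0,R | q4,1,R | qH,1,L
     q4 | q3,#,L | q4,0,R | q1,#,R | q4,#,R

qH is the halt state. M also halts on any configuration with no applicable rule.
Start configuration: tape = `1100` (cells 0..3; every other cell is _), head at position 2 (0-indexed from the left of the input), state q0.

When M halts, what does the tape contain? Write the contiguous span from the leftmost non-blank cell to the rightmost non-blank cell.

1_#1_1

state=q0 head=2 tape=11[0]0__   (q0,0)→(q2,1,L)
state=q2 head=1 tape=1[1]10__   (q2,1)→(q4,_,R)
state=q4 head=2 tape=1_[1]0__   (q4,1)→(q4,0,R)
state=q4 head=3 tape=1_0[0]__   (q4,0)→(q3,#,L)
state=q3 head=2 tape=1_[0]#__   (q3,0)→(q1,#,R)
state=q1 head=3 tape=1_#[#]__   (q1,#)→(q1,1,R)
state=q1 head=4 tape=1_#1[_]_   (q1,_)→(q3,_,R)
state=q3 head=5 tape=1_#1_[_]   (q3,_)→(qH,1,L)
state=qH head=4 tape=1_#1[_]1
The non-blank tape span at halt is 1_#1_1.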